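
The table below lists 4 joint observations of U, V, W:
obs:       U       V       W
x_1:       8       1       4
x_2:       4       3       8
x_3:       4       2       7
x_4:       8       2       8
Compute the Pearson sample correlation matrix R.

Step 1 — column means:
  mean(U) = (8 + 4 + 4 + 8) / 4 = 24/4 = 6
  mean(V) = (1 + 3 + 2 + 2) / 4 = 8/4 = 2
  mean(W) = (4 + 8 + 7 + 8) / 4 = 27/4 = 6.75

Step 2 — sample variances and covariances s[i,j] = (1/(n-1)) · Σ_k (x_{k,i} - mean_i) · (x_{k,j} - mean_j), with n-1 = 3:
  s[U,U] = ((2)·(2) + (-2)·(-2) + (-2)·(-2) + (2)·(2)) / 3 = 16/3 = 5.3333
  s[U,V] = ((2)·(-1) + (-2)·(1) + (-2)·(0) + (2)·(0)) / 3 = -4/3 = -1.3333
  s[U,W] = ((2)·(-2.75) + (-2)·(1.25) + (-2)·(0.25) + (2)·(1.25)) / 3 = -6/3 = -2
  s[V,V] = ((-1)·(-1) + (1)·(1) + (0)·(0) + (0)·(0)) / 3 = 2/3 = 0.6667
  s[V,W] = ((-1)·(-2.75) + (1)·(1.25) + (0)·(0.25) + (0)·(1.25)) / 3 = 4/3 = 1.3333
  s[W,W] = ((-2.75)·(-2.75) + (1.25)·(1.25) + (0.25)·(0.25) + (1.25)·(1.25)) / 3 = 10.75/3 = 3.5833
  Sample standard deviations s_i = √(s[i,i]):
  s(U) = √(5.3333) = 2.3094
  s(V) = √(0.6667) = 0.8165
  s(W) = √(3.5833) = 1.893

Step 3 — r_{ij} = s_{ij} / (s_i · s_j):
  r[U,U] = 1 (diagonal).
  r[U,V] = -1.3333 / (2.3094 · 0.8165) = -1.3333 / 1.8856 = -0.7071
  r[U,W] = -2 / (2.3094 · 1.893) = -2 / 4.3716 = -0.4575
  r[V,V] = 1 (diagonal).
  r[V,W] = 1.3333 / (0.8165 · 1.893) = 1.3333 / 1.5456 = 0.8627
  r[W,W] = 1 (diagonal).

R is symmetric with unit diagonal. Assembling:

R = [[1, -0.7071, -0.4575],
 [-0.7071, 1, 0.8627],
 [-0.4575, 0.8627, 1]]


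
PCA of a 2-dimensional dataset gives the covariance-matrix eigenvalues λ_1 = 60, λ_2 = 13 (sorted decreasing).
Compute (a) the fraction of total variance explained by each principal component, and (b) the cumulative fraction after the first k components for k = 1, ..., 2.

Step 1 — total variance = trace(Sigma) = Σ λ_i = 60 + 13 = 73.

Step 2 — fraction explained by component i = λ_i / Σ λ:
  PC1: 60/73 = 0.8219
  PC2: 13/73 = 0.1781

Step 3 — cumulative fraction after k components = (λ_1 + ... + λ_k) / Σ λ:
  k = 1: 60/73 = 0.8219
  k = 2: (60 + 13)/73 = 73/73 = 1

Summary (fraction, with percent):

explained: PC1 0.8219 (82.19%), PC2 0.1781 (17.81%);  cumulative: 0.8219, 1


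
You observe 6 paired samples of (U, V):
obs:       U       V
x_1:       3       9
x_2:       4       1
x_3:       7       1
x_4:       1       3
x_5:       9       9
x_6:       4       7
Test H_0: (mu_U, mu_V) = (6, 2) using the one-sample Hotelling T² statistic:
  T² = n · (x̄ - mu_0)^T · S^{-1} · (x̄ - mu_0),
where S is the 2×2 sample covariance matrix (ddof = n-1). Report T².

Step 1 — sample mean vector:
  mean(U) = (3 + 4 + 7 + 1 + 9 + 4) / 6 = 28/6 = 4.6667
  mean(V) = (9 + 1 + 1 + 3 + 9 + 7) / 6 = 30/6 = 5
  x̄ = (4.6667, 5),  deviation x̄ - mu_0 = (4.6667, 5) - (6, 2) = (-1.3333, 3).

Step 2 — sample covariance matrix, S[i,j] = (1/(n-1)) · Σ_k (x_{k,i} - mean_i) · (x_{k,j} - mean_j), divisor n-1 = 5:
  S[U,U] = ((-1.6667)·(-1.6667) + (-0.6667)·(-0.6667) + (2.3333)·(2.3333) + (-3.6667)·(-3.6667) + (4.3333)·(4.3333) + (-0.6667)·(-0.6667)) / 5 = 41.3333/5 = 8.2667
  S[U,V] = ((-1.6667)·(4) + (-0.6667)·(-4) + (2.3333)·(-4) + (-3.6667)·(-2) + (4.3333)·(4) + (-0.6667)·(2)) / 5 = 10/5 = 2
  S[V,V] = ((4)·(4) + (-4)·(-4) + (-4)·(-4) + (-2)·(-2) + (4)·(4) + (2)·(2)) / 5 = 72/5 = 14.4
  S = [[8.2667, 2],
 [2, 14.4]].

Step 3 — invert S. det(S) = 8.2667·14.4 - (2)² = 115.04.
  S^{-1} = (1/det) · [[d, -b], [-b, a]] = [[0.1252, -0.0174],
 [-0.0174, 0.0719]].

Step 4 — quadratic form (x̄ - mu_0)^T · S^{-1} · (x̄ - mu_0):
  S^{-1} · (x̄ - mu_0) = (-0.2191, 0.2388),
  (x̄ - mu_0)^T · [...] = (-1.3333)·(-0.2191) + (3)·(0.2388) = 1.0083.

Step 5 — scale by n: T² = 6 · 1.0083 = 6.0501.

T² ≈ 6.0501


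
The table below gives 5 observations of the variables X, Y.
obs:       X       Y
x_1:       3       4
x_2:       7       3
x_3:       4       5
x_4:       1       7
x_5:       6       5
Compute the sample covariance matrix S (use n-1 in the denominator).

Step 1 — column means:
  mean(X) = (3 + 7 + 4 + 1 + 6) / 5 = 21/5 = 4.2
  mean(Y) = (4 + 3 + 5 + 7 + 5) / 5 = 24/5 = 4.8

Step 2 — sample covariance S[i,j] = (1/(n-1)) · Σ_k (x_{k,i} - mean_i) · (x_{k,j} - mean_j), with n-1 = 4.
  S[X,X] = ((-1.2)·(-1.2) + (2.8)·(2.8) + (-0.2)·(-0.2) + (-3.2)·(-3.2) + (1.8)·(1.8)) / 4 = 22.8/4 = 5.7
  S[X,Y] = ((-1.2)·(-0.8) + (2.8)·(-1.8) + (-0.2)·(0.2) + (-3.2)·(2.2) + (1.8)·(0.2)) / 4 = -10.8/4 = -2.7
  S[Y,Y] = ((-0.8)·(-0.8) + (-1.8)·(-1.8) + (0.2)·(0.2) + (2.2)·(2.2) + (0.2)·(0.2)) / 4 = 8.8/4 = 2.2

S is symmetric (S[j,i] = S[i,j]). Assembling:

S = [[5.7, -2.7],
 [-2.7, 2.2]]


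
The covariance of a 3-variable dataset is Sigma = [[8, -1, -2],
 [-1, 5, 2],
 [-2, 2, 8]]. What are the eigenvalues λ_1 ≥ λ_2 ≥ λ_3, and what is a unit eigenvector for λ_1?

Step 1 — characteristic polynomial p(λ) = det(λI - Sigma) = λ³ - tr·λ² + c_1·λ - det, where tr = trace, c_1 = sum of the principal 2×2 minors, det = det(Sigma):
  tr = 8 + 5 + 8 = 21,
  c_1 = (8·5 - (-1)²) + (8·8 - (-2)²) + (5·8 - (2)²) = 39 + 60 + 36 = 135,
  det = 8·(5·8 - (2)²) - (-1)·((-1)·8 - (2)·(-2)) + (-2)·((-1)·(2) - 5·(-2)) = 8·(36) - (-1)·(-4) + (-2)·(8) = 268.
  So p(λ) = λ³ - 21λ² + 135λ - 268.
Step 2 — look for an integer root (rational root theorem: any rational root is an integer divisor of 268). Testing λ = 4:
  p(4) = 64 - 336 + 540 - 268 = 0  ✓
  Dividing out (λ - 4): p(λ) = (λ - 4)(λ² - 17λ + 67).
Step 3 — remaining eigenvalues from the quadratic λ² - 17λ + 67 = 0:
  Δ = 17² - 4·67 = 289 - 268 = 21,  λ = (17 ± √21)/2 = (17 ± 4.5826)/2 ≈ 10.7913 or 6.2087.
  Sorted: λ_1 = 10.7913,  λ_2 = 6.2087,  λ_3 = 4  (check: sum = 21 = tr ✓).

Step 4 — unit eigenvector for λ_1 ≈ 10.7913: v spans the null space of (Sigma - λ_1 I), whose rows are
  r_1 = (-2.7913, -1, -2),  r_2 = (-1, -5.7913, 2),  r_3 = (-2, 2, -2.7913).
  v is orthogonal to every row, so take v ∝ r_1 × r_2 = ((-1)·(2) - (-2)·(-5.7913), (-2)·(-1) - (-2.7913)·(2), (-2.7913)·(-5.7913) - (-1)·(-1)) ≈ (-13.5826, 7.5826, 15.1652).
  Rescale (multiply by -1 so the first nonzero entry is positive): u = (13.5826, -7.5826, -15.1652).
  ||u|| = √((13.5826)² + (-7.5826)² + (-15.1652)²) = √(471.9636) ≈ 21.7247,  v_1 = u/||u|| ≈ (0.6252, -0.349, -0.6981) (||v_1|| = 1).

λ_1 = 10.7913,  λ_2 = 6.2087,  λ_3 = 4;  v_1 ≈ (0.6252, -0.349, -0.6981)


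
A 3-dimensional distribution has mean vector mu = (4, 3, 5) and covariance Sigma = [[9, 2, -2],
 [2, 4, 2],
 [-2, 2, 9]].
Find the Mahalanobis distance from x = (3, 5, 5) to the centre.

Step 1 — centre the observation: (x - mu) = (-1, 2, 0).

Step 2 — invert Sigma (cofactor / det for 3×3, or solve directly):
  Sigma^{-1} = [[0.1455, -0.1, 0.0545],
 [-0.1, 0.35, -0.1],
 [0.0545, -0.1, 0.1455]].

Step 3 — form the quadratic (x - mu)^T · Sigma^{-1} · (x - mu):
  Sigma^{-1} · (x - mu) = (-0.3455, 0.8, -0.2545).
  (x - mu)^T · [Sigma^{-1} · (x - mu)] = (-1)·(-0.3455) + (2)·(0.8) + (0)·(-0.2545) = 1.9455.

Step 4 — take square root: d = √(1.9455) ≈ 1.3948.

d(x, mu) = √(1.9455) ≈ 1.3948


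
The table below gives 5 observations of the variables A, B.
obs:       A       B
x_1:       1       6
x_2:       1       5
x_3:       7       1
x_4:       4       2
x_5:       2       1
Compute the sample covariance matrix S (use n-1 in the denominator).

Step 1 — column means:
  mean(A) = (1 + 1 + 7 + 4 + 2) / 5 = 15/5 = 3
  mean(B) = (6 + 5 + 1 + 2 + 1) / 5 = 15/5 = 3

Step 2 — sample covariance S[i,j] = (1/(n-1)) · Σ_k (x_{k,i} - mean_i) · (x_{k,j} - mean_j), with n-1 = 4.
  S[A,A] = ((-2)·(-2) + (-2)·(-2) + (4)·(4) + (1)·(1) + (-1)·(-1)) / 4 = 26/4 = 6.5
  S[A,B] = ((-2)·(3) + (-2)·(2) + (4)·(-2) + (1)·(-1) + (-1)·(-2)) / 4 = -17/4 = -4.25
  S[B,B] = ((3)·(3) + (2)·(2) + (-2)·(-2) + (-1)·(-1) + (-2)·(-2)) / 4 = 22/4 = 5.5

S is symmetric (S[j,i] = S[i,j]). Assembling:

S = [[6.5, -4.25],
 [-4.25, 5.5]]


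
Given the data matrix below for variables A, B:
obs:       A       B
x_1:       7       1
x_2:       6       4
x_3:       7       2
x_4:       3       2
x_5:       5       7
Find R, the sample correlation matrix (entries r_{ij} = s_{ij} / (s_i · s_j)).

Step 1 — column means:
  mean(A) = (7 + 6 + 7 + 3 + 5) / 5 = 28/5 = 5.6
  mean(B) = (1 + 4 + 2 + 2 + 7) / 5 = 16/5 = 3.2

Step 2 — sample variances and covariances s[i,j] = (1/(n-1)) · Σ_k (x_{k,i} - mean_i) · (x_{k,j} - mean_j), with n-1 = 4:
  s[A,A] = ((1.4)·(1.4) + (0.4)·(0.4) + (1.4)·(1.4) + (-2.6)·(-2.6) + (-0.6)·(-0.6)) / 4 = 11.2/4 = 2.8
  s[A,B] = ((1.4)·(-2.2) + (0.4)·(0.8) + (1.4)·(-1.2) + (-2.6)·(-1.2) + (-0.6)·(3.8)) / 4 = -3.6/4 = -0.9
  s[B,B] = ((-2.2)·(-2.2) + (0.8)·(0.8) + (-1.2)·(-1.2) + (-1.2)·(-1.2) + (3.8)·(3.8)) / 4 = 22.8/4 = 5.7
  Sample standard deviations s_i = √(s[i,i]):
  s(A) = √(2.8) = 1.6733
  s(B) = √(5.7) = 2.3875

Step 3 — r_{ij} = s_{ij} / (s_i · s_j):
  r[A,A] = 1 (diagonal).
  r[A,B] = -0.9 / (1.6733 · 2.3875) = -0.9 / 3.995 = -0.2253
  r[B,B] = 1 (diagonal).

R is symmetric with unit diagonal. Assembling:

R = [[1, -0.2253],
 [-0.2253, 1]]


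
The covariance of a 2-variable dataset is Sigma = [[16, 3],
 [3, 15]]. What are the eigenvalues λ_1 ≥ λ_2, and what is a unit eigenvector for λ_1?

Step 1 — characteristic polynomial of 2×2 Sigma:
  det(Sigma - λI) = λ² - trace · λ + det = 0.
  trace = 16 + 15 = 31, det = 16·15 - (3)² = 231.
Step 2 — discriminant:
  Δ = trace² - 4·det = 961 - 924 = 37.
Step 3 — eigenvalues:
  λ = (trace ± √Δ)/2 = (31 ± 6.0828)/2,
  λ_1 = 18.5414,  λ_2 = 12.4586.

Step 4 — unit eigenvector for λ_1: solve (Sigma - λ_1 I)v = 0. First row:
  (16 - 18.5414)·v_x + (3)·v_y = 0, i.e. (-2.5414)·v_x + (3)·v_y = 0,
  so v ∝ (b, λ_1 - a) = (3, 2.5414) = u.
  ||u|| = √((3)² + (2.5414)²) = √(15.4586) ≈ 3.9317,
  v_1 = u/||u|| ≈ (0.763, 0.6464) (||v_1|| = 1).

λ_1 = 18.5414,  λ_2 = 12.4586;  v_1 ≈ (0.763, 0.6464)


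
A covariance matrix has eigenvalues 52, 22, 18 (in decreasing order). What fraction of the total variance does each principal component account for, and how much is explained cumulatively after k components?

Step 1 — total variance = trace(Sigma) = Σ λ_i = 52 + 22 + 18 = 92.

Step 2 — fraction explained by component i = λ_i / Σ λ:
  PC1: 52/92 = 0.5652
  PC2: 22/92 = 0.2391
  PC3: 18/92 = 0.1957

Step 3 — cumulative fraction after k components = (λ_1 + ... + λ_k) / Σ λ:
  k = 1: 52/92 = 0.5652
  k = 2: (52 + 22)/92 = 74/92 = 0.8043
  k = 3: (52 + 22 + 18)/92 = 92/92 = 1

Summary (fraction, with percent):

explained: PC1 0.5652 (56.52%), PC2 0.2391 (23.91%), PC3 0.1957 (19.57%);  cumulative: 0.5652, 0.8043, 1


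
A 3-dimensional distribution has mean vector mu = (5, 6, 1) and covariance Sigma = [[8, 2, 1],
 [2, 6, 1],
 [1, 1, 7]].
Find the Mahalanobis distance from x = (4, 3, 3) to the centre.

Step 1 — centre the observation: (x - mu) = (-1, -3, 2).

Step 2 — invert Sigma (cofactor / det for 3×3, or solve directly):
  Sigma^{-1} = [[0.1376, -0.0436, -0.0134],
 [-0.0436, 0.1846, -0.0201],
 [-0.0134, -0.0201, 0.1477]].

Step 3 — form the quadratic (x - mu)^T · Sigma^{-1} · (x - mu):
  Sigma^{-1} · (x - mu) = (-0.0336, -0.5503, 0.3691).
  (x - mu)^T · [Sigma^{-1} · (x - mu)] = (-1)·(-0.0336) + (-3)·(-0.5503) + (2)·(0.3691) = 2.4228.

Step 4 — take square root: d = √(2.4228) ≈ 1.5565.

d(x, mu) = √(2.4228) ≈ 1.5565


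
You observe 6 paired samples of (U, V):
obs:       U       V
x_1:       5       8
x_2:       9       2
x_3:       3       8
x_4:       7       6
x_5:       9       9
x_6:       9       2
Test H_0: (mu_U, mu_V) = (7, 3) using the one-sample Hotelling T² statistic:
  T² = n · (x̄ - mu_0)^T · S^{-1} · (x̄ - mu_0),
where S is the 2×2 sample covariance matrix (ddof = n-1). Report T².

Step 1 — sample mean vector:
  mean(U) = (5 + 9 + 3 + 7 + 9 + 9) / 6 = 42/6 = 7
  mean(V) = (8 + 2 + 8 + 6 + 9 + 2) / 6 = 35/6 = 5.8333
  x̄ = (7, 5.8333),  deviation x̄ - mu_0 = (7, 5.8333) - (7, 3) = (0, 2.8333).

Step 2 — sample covariance matrix, S[i,j] = (1/(n-1)) · Σ_k (x_{k,i} - mean_i) · (x_{k,j} - mean_j), divisor n-1 = 5:
  S[U,U] = ((-2)·(-2) + (2)·(2) + (-4)·(-4) + (0)·(0) + (2)·(2) + (2)·(2)) / 5 = 32/5 = 6.4
  S[U,V] = ((-2)·(2.1667) + (2)·(-3.8333) + (-4)·(2.1667) + (0)·(0.1667) + (2)·(3.1667) + (2)·(-3.8333)) / 5 = -22/5 = -4.4
  S[V,V] = ((2.1667)·(2.1667) + (-3.8333)·(-3.8333) + (2.1667)·(2.1667) + (0.1667)·(0.1667) + (3.1667)·(3.1667) + (-3.8333)·(-3.8333)) / 5 = 48.8333/5 = 9.7667
  S = [[6.4, -4.4],
 [-4.4, 9.7667]].

Step 3 — invert S. det(S) = 6.4·9.7667 - (-4.4)² = 43.1467.
  S^{-1} = (1/det) · [[d, -b], [-b, a]] = [[0.2264, 0.102],
 [0.102, 0.1483]].

Step 4 — quadratic form (x̄ - mu_0)^T · S^{-1} · (x̄ - mu_0):
  S^{-1} · (x̄ - mu_0) = (0.2889, 0.4203),
  (x̄ - mu_0)^T · [...] = (0)·(0.2889) + (2.8333)·(0.4203) = 1.1908.

Step 5 — scale by n: T² = 6 · 1.1908 = 7.1446.

T² ≈ 7.1446


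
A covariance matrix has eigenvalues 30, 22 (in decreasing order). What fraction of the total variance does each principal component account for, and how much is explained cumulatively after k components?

Step 1 — total variance = trace(Sigma) = Σ λ_i = 30 + 22 = 52.

Step 2 — fraction explained by component i = λ_i / Σ λ:
  PC1: 30/52 = 0.5769
  PC2: 22/52 = 0.4231

Step 3 — cumulative fraction after k components = (λ_1 + ... + λ_k) / Σ λ:
  k = 1: 30/52 = 0.5769
  k = 2: (30 + 22)/52 = 52/52 = 1

Summary (fraction, with percent):

explained: PC1 0.5769 (57.69%), PC2 0.4231 (42.31%);  cumulative: 0.5769, 1


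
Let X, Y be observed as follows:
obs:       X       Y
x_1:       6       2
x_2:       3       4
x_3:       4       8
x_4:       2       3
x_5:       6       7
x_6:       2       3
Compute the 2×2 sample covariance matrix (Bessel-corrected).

Step 1 — column means:
  mean(X) = (6 + 3 + 4 + 2 + 6 + 2) / 6 = 23/6 = 3.8333
  mean(Y) = (2 + 4 + 8 + 3 + 7 + 3) / 6 = 27/6 = 4.5

Step 2 — sample covariance S[i,j] = (1/(n-1)) · Σ_k (x_{k,i} - mean_i) · (x_{k,j} - mean_j), with n-1 = 5.
  S[X,X] = ((2.1667)·(2.1667) + (-0.8333)·(-0.8333) + (0.1667)·(0.1667) + (-1.8333)·(-1.8333) + (2.1667)·(2.1667) + (-1.8333)·(-1.8333)) / 5 = 16.8333/5 = 3.3667
  S[X,Y] = ((2.1667)·(-2.5) + (-0.8333)·(-0.5) + (0.1667)·(3.5) + (-1.8333)·(-1.5) + (2.1667)·(2.5) + (-1.8333)·(-1.5)) / 5 = 6.5/5 = 1.3
  S[Y,Y] = ((-2.5)·(-2.5) + (-0.5)·(-0.5) + (3.5)·(3.5) + (-1.5)·(-1.5) + (2.5)·(2.5) + (-1.5)·(-1.5)) / 5 = 29.5/5 = 5.9

S is symmetric (S[j,i] = S[i,j]). Assembling:

S = [[3.3667, 1.3],
 [1.3, 5.9]]


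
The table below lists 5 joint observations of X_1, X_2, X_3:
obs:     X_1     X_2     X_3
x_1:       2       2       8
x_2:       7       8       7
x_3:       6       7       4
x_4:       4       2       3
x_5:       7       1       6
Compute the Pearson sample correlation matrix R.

Step 1 — column means:
  mean(X_1) = (2 + 7 + 6 + 4 + 7) / 5 = 26/5 = 5.2
  mean(X_2) = (2 + 8 + 7 + 2 + 1) / 5 = 20/5 = 4
  mean(X_3) = (8 + 7 + 4 + 3 + 6) / 5 = 28/5 = 5.6

Step 2 — sample variances and covariances s[i,j] = (1/(n-1)) · Σ_k (x_{k,i} - mean_i) · (x_{k,j} - mean_j), with n-1 = 4:
  s[X_1,X_1] = ((-3.2)·(-3.2) + (1.8)·(1.8) + (0.8)·(0.8) + (-1.2)·(-1.2) + (1.8)·(1.8)) / 4 = 18.8/4 = 4.7
  s[X_1,X_2] = ((-3.2)·(-2) + (1.8)·(4) + (0.8)·(3) + (-1.2)·(-2) + (1.8)·(-3)) / 4 = 13/4 = 3.25
  s[X_1,X_3] = ((-3.2)·(2.4) + (1.8)·(1.4) + (0.8)·(-1.6) + (-1.2)·(-2.6) + (1.8)·(0.4)) / 4 = -2.6/4 = -0.65
  s[X_2,X_2] = ((-2)·(-2) + (4)·(4) + (3)·(3) + (-2)·(-2) + (-3)·(-3)) / 4 = 42/4 = 10.5
  s[X_2,X_3] = ((-2)·(2.4) + (4)·(1.4) + (3)·(-1.6) + (-2)·(-2.6) + (-3)·(0.4)) / 4 = 0/4 = 0
  s[X_3,X_3] = ((2.4)·(2.4) + (1.4)·(1.4) + (-1.6)·(-1.6) + (-2.6)·(-2.6) + (0.4)·(0.4)) / 4 = 17.2/4 = 4.3
  Sample standard deviations s_i = √(s[i,i]):
  s(X_1) = √(4.7) = 2.1679
  s(X_2) = √(10.5) = 3.2404
  s(X_3) = √(4.3) = 2.0736

Step 3 — r_{ij} = s_{ij} / (s_i · s_j):
  r[X_1,X_1] = 1 (diagonal).
  r[X_1,X_2] = 3.25 / (2.1679 · 3.2404) = 3.25 / 7.025 = 0.4626
  r[X_1,X_3] = -0.65 / (2.1679 · 2.0736) = -0.65 / 4.4956 = -0.1446
  r[X_2,X_2] = 1 (diagonal).
  r[X_2,X_3] = 0 / (3.2404 · 2.0736) = 0 / 6.7194 = 0
  r[X_3,X_3] = 1 (diagonal).

R is symmetric with unit diagonal. Assembling:

R = [[1, 0.4626, -0.1446],
 [0.4626, 1, 0],
 [-0.1446, 0, 1]]


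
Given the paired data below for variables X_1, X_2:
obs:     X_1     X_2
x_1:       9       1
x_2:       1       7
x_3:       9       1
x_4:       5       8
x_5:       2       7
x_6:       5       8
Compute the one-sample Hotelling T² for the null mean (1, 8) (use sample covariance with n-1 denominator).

Step 1 — sample mean vector:
  mean(X_1) = (9 + 1 + 9 + 5 + 2 + 5) / 6 = 31/6 = 5.1667
  mean(X_2) = (1 + 7 + 1 + 8 + 7 + 8) / 6 = 32/6 = 5.3333
  x̄ = (5.1667, 5.3333),  deviation x̄ - mu_0 = (5.1667, 5.3333) - (1, 8) = (4.1667, -2.6667).

Step 2 — sample covariance matrix, S[i,j] = (1/(n-1)) · Σ_k (x_{k,i} - mean_i) · (x_{k,j} - mean_j), divisor n-1 = 5:
  S[X_1,X_1] = ((3.8333)·(3.8333) + (-4.1667)·(-4.1667) + (3.8333)·(3.8333) + (-0.1667)·(-0.1667) + (-3.1667)·(-3.1667) + (-0.1667)·(-0.1667)) / 5 = 56.8333/5 = 11.3667
  S[X_1,X_2] = ((3.8333)·(-4.3333) + (-4.1667)·(1.6667) + (3.8333)·(-4.3333) + (-0.1667)·(2.6667) + (-3.1667)·(1.6667) + (-0.1667)·(2.6667)) / 5 = -46.3333/5 = -9.2667
  S[X_2,X_2] = ((-4.3333)·(-4.3333) + (1.6667)·(1.6667) + (-4.3333)·(-4.3333) + (2.6667)·(2.6667) + (1.6667)·(1.6667) + (2.6667)·(2.6667)) / 5 = 57.3333/5 = 11.4667
  S = [[11.3667, -9.2667],
 [-9.2667, 11.4667]].

Step 3 — invert S. det(S) = 11.3667·11.4667 - (-9.2667)² = 44.4667.
  S^{-1} = (1/det) · [[d, -b], [-b, a]] = [[0.2579, 0.2084],
 [0.2084, 0.2556]].

Step 4 — quadratic form (x̄ - mu_0)^T · S^{-1} · (x̄ - mu_0):
  S^{-1} · (x̄ - mu_0) = (0.5187, 0.1867),
  (x̄ - mu_0)^T · [...] = (4.1667)·(0.5187) + (-2.6667)·(0.1867) = 1.6637.

Step 5 — scale by n: T² = 6 · 1.6637 = 9.982.

T² ≈ 9.982


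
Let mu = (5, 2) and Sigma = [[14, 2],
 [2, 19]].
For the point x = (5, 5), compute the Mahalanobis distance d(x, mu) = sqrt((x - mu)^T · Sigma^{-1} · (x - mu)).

Step 1 — centre the observation: (x - mu) = (0, 3).

Step 2 — invert Sigma. det(Sigma) = 14·19 - (2)² = 262.
  Sigma^{-1} = (1/det) · [[d, -b], [-b, a]] = [[0.0725, -0.0076],
 [-0.0076, 0.0534]].

Step 3 — form the quadratic (x - mu)^T · Sigma^{-1} · (x - mu):
  Sigma^{-1} · (x - mu) = (-0.0229, 0.1603).
  (x - mu)^T · [Sigma^{-1} · (x - mu)] = (0)·(-0.0229) + (3)·(0.1603) = 0.4809.

Step 4 — take square root: d = √(0.4809) ≈ 0.6935.

d(x, mu) = √(0.4809) ≈ 0.6935


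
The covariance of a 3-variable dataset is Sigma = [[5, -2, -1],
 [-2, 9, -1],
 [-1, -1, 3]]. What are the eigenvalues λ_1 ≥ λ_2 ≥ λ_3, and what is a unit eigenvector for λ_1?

Step 1 — characteristic polynomial p(λ) = det(λI - Sigma) = λ³ - tr·λ² + c_1·λ - det, where tr = trace, c_1 = sum of the principal 2×2 minors, det = det(Sigma):
  tr = 5 + 9 + 3 = 17,
  c_1 = (5·9 - (-2)²) + (5·3 - (-1)²) + (9·3 - (-1)²) = 41 + 14 + 26 = 81,
  det = 5·(9·3 - (-1)²) - (-2)·((-2)·3 - (-1)·(-1)) + (-1)·((-2)·(-1) - 9·(-1)) = 5·(26) - (-2)·(-7) + (-1)·(11) = 105.
  So p(λ) = λ³ - 17λ² + 81λ - 105.
Step 2 — look for an integer root (rational root theorem: any rational root is an integer divisor of 105). Testing λ = 5:
  p(5) = 125 - 425 + 405 - 105 = 0  ✓
  Dividing out (λ - 5): p(λ) = (λ - 5)(λ² - 12λ + 21).
Step 3 — remaining eigenvalues from the quadratic λ² - 12λ + 21 = 0:
  Δ = 12² - 4·21 = 144 - 84 = 60,  λ = (12 ± √60)/2 = (12 ± 7.746)/2 ≈ 9.873 or 2.127.
  Sorted: λ_1 = 9.873,  λ_2 = 5,  λ_3 = 2.127  (check: sum = 17 = tr ✓).

Step 4 — unit eigenvector for λ_1 ≈ 9.873: v spans the null space of (Sigma - λ_1 I), whose rows are
  r_1 = (-4.873, -2, -1),  r_2 = (-2, -0.873, -1),  r_3 = (-1, -1, -6.873).
  v is orthogonal to every row, so take v ∝ r_1 × r_3 = ((-2)·(-6.873) - (-1)·(-1), (-1)·(-1) - (-4.873)·(-6.873), (-4.873)·(-1) - (-2)·(-1)) ≈ (12.746, -32.4919, 2.873).
  Let u = (12.746, -32.4919, 2.873).
  ||u|| = √((12.746)² + (-32.4919)² + (2.873)²) = √(1226.4394) ≈ 35.0206,  v_1 = u/||u|| ≈ (0.364, -0.9278, 0.082) (||v_1|| = 1).

λ_1 = 9.873,  λ_2 = 5,  λ_3 = 2.127;  v_1 ≈ (0.364, -0.9278, 0.082)


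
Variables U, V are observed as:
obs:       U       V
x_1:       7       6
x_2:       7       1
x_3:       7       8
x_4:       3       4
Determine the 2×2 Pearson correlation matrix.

Step 1 — column means:
  mean(U) = (7 + 7 + 7 + 3) / 4 = 24/4 = 6
  mean(V) = (6 + 1 + 8 + 4) / 4 = 19/4 = 4.75

Step 2 — sample variances and covariances s[i,j] = (1/(n-1)) · Σ_k (x_{k,i} - mean_i) · (x_{k,j} - mean_j), with n-1 = 3:
  s[U,U] = ((1)·(1) + (1)·(1) + (1)·(1) + (-3)·(-3)) / 3 = 12/3 = 4
  s[U,V] = ((1)·(1.25) + (1)·(-3.75) + (1)·(3.25) + (-3)·(-0.75)) / 3 = 3/3 = 1
  s[V,V] = ((1.25)·(1.25) + (-3.75)·(-3.75) + (3.25)·(3.25) + (-0.75)·(-0.75)) / 3 = 26.75/3 = 8.9167
  Sample standard deviations s_i = √(s[i,i]):
  s(U) = √(4) = 2
  s(V) = √(8.9167) = 2.9861

Step 3 — r_{ij} = s_{ij} / (s_i · s_j):
  r[U,U] = 1 (diagonal).
  r[U,V] = 1 / (2 · 2.9861) = 1 / 5.9722 = 0.1674
  r[V,V] = 1 (diagonal).

R is symmetric with unit diagonal. Assembling:

R = [[1, 0.1674],
 [0.1674, 1]]


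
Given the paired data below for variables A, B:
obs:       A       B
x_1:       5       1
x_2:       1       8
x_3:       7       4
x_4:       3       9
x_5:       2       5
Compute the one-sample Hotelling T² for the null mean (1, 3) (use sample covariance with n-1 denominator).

Step 1 — sample mean vector:
  mean(A) = (5 + 1 + 7 + 3 + 2) / 5 = 18/5 = 3.6
  mean(B) = (1 + 8 + 4 + 9 + 5) / 5 = 27/5 = 5.4
  x̄ = (3.6, 5.4),  deviation x̄ - mu_0 = (3.6, 5.4) - (1, 3) = (2.6, 2.4).

Step 2 — sample covariance matrix, S[i,j] = (1/(n-1)) · Σ_k (x_{k,i} - mean_i) · (x_{k,j} - mean_j), divisor n-1 = 4:
  S[A,A] = ((1.4)·(1.4) + (-2.6)·(-2.6) + (3.4)·(3.4) + (-0.6)·(-0.6) + (-1.6)·(-1.6)) / 4 = 23.2/4 = 5.8
  S[A,B] = ((1.4)·(-4.4) + (-2.6)·(2.6) + (3.4)·(-1.4) + (-0.6)·(3.6) + (-1.6)·(-0.4)) / 4 = -19.2/4 = -4.8
  S[B,B] = ((-4.4)·(-4.4) + (2.6)·(2.6) + (-1.4)·(-1.4) + (3.6)·(3.6) + (-0.4)·(-0.4)) / 4 = 41.2/4 = 10.3
  S = [[5.8, -4.8],
 [-4.8, 10.3]].

Step 3 — invert S. det(S) = 5.8·10.3 - (-4.8)² = 36.7.
  S^{-1} = (1/det) · [[d, -b], [-b, a]] = [[0.2807, 0.1308],
 [0.1308, 0.158]].

Step 4 — quadratic form (x̄ - mu_0)^T · S^{-1} · (x̄ - mu_0):
  S^{-1} · (x̄ - mu_0) = (1.0436, 0.7193),
  (x̄ - mu_0)^T · [...] = (2.6)·(1.0436) + (2.4)·(0.7193) = 4.4398.

Step 5 — scale by n: T² = 5 · 4.4398 = 22.1989.

T² ≈ 22.1989


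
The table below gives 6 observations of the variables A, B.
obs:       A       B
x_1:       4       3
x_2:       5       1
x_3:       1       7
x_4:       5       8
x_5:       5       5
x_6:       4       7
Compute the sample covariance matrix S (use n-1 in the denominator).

Step 1 — column means:
  mean(A) = (4 + 5 + 1 + 5 + 5 + 4) / 6 = 24/6 = 4
  mean(B) = (3 + 1 + 7 + 8 + 5 + 7) / 6 = 31/6 = 5.1667

Step 2 — sample covariance S[i,j] = (1/(n-1)) · Σ_k (x_{k,i} - mean_i) · (x_{k,j} - mean_j), with n-1 = 5.
  S[A,A] = ((0)·(0) + (1)·(1) + (-3)·(-3) + (1)·(1) + (1)·(1) + (0)·(0)) / 5 = 12/5 = 2.4
  S[A,B] = ((0)·(-2.1667) + (1)·(-4.1667) + (-3)·(1.8333) + (1)·(2.8333) + (1)·(-0.1667) + (0)·(1.8333)) / 5 = -7/5 = -1.4
  S[B,B] = ((-2.1667)·(-2.1667) + (-4.1667)·(-4.1667) + (1.8333)·(1.8333) + (2.8333)·(2.8333) + (-0.1667)·(-0.1667) + (1.8333)·(1.8333)) / 5 = 36.8333/5 = 7.3667

S is symmetric (S[j,i] = S[i,j]). Assembling:

S = [[2.4, -1.4],
 [-1.4, 7.3667]]


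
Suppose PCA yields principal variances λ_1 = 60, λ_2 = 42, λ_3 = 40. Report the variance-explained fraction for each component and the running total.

Step 1 — total variance = trace(Sigma) = Σ λ_i = 60 + 42 + 40 = 142.

Step 2 — fraction explained by component i = λ_i / Σ λ:
  PC1: 60/142 = 0.4225
  PC2: 42/142 = 0.2958
  PC3: 40/142 = 0.2817

Step 3 — cumulative fraction after k components = (λ_1 + ... + λ_k) / Σ λ:
  k = 1: 60/142 = 0.4225
  k = 2: (60 + 42)/142 = 102/142 = 0.7183
  k = 3: (60 + 42 + 40)/142 = 142/142 = 1

Summary (fraction, with percent):

explained: PC1 0.4225 (42.25%), PC2 0.2958 (29.58%), PC3 0.2817 (28.17%);  cumulative: 0.4225, 0.7183, 1


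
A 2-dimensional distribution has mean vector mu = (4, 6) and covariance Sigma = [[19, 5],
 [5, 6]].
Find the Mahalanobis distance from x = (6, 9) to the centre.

Step 1 — centre the observation: (x - mu) = (2, 3).

Step 2 — invert Sigma. det(Sigma) = 19·6 - (5)² = 89.
  Sigma^{-1} = (1/det) · [[d, -b], [-b, a]] = [[0.0674, -0.0562],
 [-0.0562, 0.2135]].

Step 3 — form the quadratic (x - mu)^T · Sigma^{-1} · (x - mu):
  Sigma^{-1} · (x - mu) = (-0.0337, 0.5281).
  (x - mu)^T · [Sigma^{-1} · (x - mu)] = (2)·(-0.0337) + (3)·(0.5281) = 1.5169.

Step 4 — take square root: d = √(1.5169) ≈ 1.2316.

d(x, mu) = √(1.5169) ≈ 1.2316


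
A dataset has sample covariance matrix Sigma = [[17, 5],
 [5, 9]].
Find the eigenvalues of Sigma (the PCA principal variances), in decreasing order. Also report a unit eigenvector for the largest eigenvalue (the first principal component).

Step 1 — characteristic polynomial of 2×2 Sigma:
  det(Sigma - λI) = λ² - trace · λ + det = 0.
  trace = 17 + 9 = 26, det = 17·9 - (5)² = 128.
Step 2 — discriminant:
  Δ = trace² - 4·det = 676 - 512 = 164.
Step 3 — eigenvalues:
  λ = (trace ± √Δ)/2 = (26 ± 12.8062)/2,
  λ_1 = 19.4031,  λ_2 = 6.5969.

Step 4 — unit eigenvector for λ_1: solve (Sigma - λ_1 I)v = 0. First row:
  (17 - 19.4031)·v_x + (5)·v_y = 0, i.e. (-2.4031)·v_x + (5)·v_y = 0,
  so v ∝ (b, λ_1 - a) = (5, 2.4031) = u.
  ||u|| = √((5)² + (2.4031)²) = √(30.775) ≈ 5.5475,
  v_1 = u/||u|| ≈ (0.9013, 0.4332) (||v_1|| = 1).

λ_1 = 19.4031,  λ_2 = 6.5969;  v_1 ≈ (0.9013, 0.4332)


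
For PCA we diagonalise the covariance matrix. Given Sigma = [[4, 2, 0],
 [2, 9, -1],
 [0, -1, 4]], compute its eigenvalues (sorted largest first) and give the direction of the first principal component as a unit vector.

Step 1 — characteristic polynomial p(λ) = det(λI - Sigma) = λ³ - tr·λ² + c_1·λ - det, where tr = trace, c_1 = sum of the principal 2×2 minors, det = det(Sigma):
  tr = 4 + 9 + 4 = 17,
  c_1 = (4·9 - (2)²) + (4·4 - (0)²) + (9·4 - (-1)²) = 32 + 16 + 35 = 83,
  det = 4·(9·4 - (-1)²) - (2)·((2)·4 - (-1)·(0)) + (0)·((2)·(-1) - 9·(0)) = 4·(35) - (2)·(8) + (0)·(-2) = 124.
  So p(λ) = λ³ - 17λ² + 83λ - 124.
Step 2 — look for an integer root (rational root theorem: any rational root is an integer divisor of 124). Testing λ = 4:
  p(4) = 64 - 272 + 332 - 124 = 0  ✓
  Dividing out (λ - 4): p(λ) = (λ - 4)(λ² - 13λ + 31).
Step 3 — remaining eigenvalues from the quadratic λ² - 13λ + 31 = 0:
  Δ = 13² - 4·31 = 169 - 124 = 45,  λ = (13 ± √45)/2 = (13 ± 6.7082)/2 ≈ 9.8541 or 3.1459.
  Sorted: λ_1 = 9.8541,  λ_2 = 4,  λ_3 = 3.1459  (check: sum = 17 = tr ✓).

Step 4 — unit eigenvector for λ_1 ≈ 9.8541: v spans the null space of (Sigma - λ_1 I), whose rows are
  r_1 = (-5.8541, 2, 0),  r_2 = (2, -0.8541, -1),  r_3 = (0, -1, -5.8541).
  v is orthogonal to every row, so take v ∝ r_1 × r_2 = ((2)·(-1) - (0)·(-0.8541), (0)·(2) - (-5.8541)·(-1), (-5.8541)·(-0.8541) - (2)·(2)) ≈ (-2, -5.8541, 1).
  Rescale (multiply by -1 so the first nonzero entry is positive): u = (2, 5.8541, -1).
  ||u|| = √((2)² + (5.8541)² + (-1)²) = √(39.2705) ≈ 6.2666,  v_1 = u/||u|| ≈ (0.3192, 0.9342, -0.1596) (||v_1|| = 1).

λ_1 = 9.8541,  λ_2 = 4,  λ_3 = 3.1459;  v_1 ≈ (0.3192, 0.9342, -0.1596)


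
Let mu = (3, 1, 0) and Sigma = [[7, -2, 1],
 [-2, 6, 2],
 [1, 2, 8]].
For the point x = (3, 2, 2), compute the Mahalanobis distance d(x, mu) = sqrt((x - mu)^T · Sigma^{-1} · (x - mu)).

Step 1 — centre the observation: (x - mu) = (0, 1, 2).

Step 2 — invert Sigma (cofactor / det for 3×3, or solve directly):
  Sigma^{-1} = [[0.1679, 0.0687, -0.0382],
 [0.0687, 0.2099, -0.0611],
 [-0.0382, -0.0611, 0.145]].

Step 3 — form the quadratic (x - mu)^T · Sigma^{-1} · (x - mu):
  Sigma^{-1} · (x - mu) = (-0.0076, 0.0878, 0.229).
  (x - mu)^T · [Sigma^{-1} · (x - mu)] = (0)·(-0.0076) + (1)·(0.0878) + (2)·(0.229) = 0.5458.

Step 4 — take square root: d = √(0.5458) ≈ 0.7388.

d(x, mu) = √(0.5458) ≈ 0.7388


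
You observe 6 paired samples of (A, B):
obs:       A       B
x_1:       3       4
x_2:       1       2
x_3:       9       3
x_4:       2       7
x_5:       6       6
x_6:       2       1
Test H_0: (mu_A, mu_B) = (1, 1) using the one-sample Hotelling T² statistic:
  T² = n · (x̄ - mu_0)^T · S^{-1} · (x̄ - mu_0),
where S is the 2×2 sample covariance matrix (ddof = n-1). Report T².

Step 1 — sample mean vector:
  mean(A) = (3 + 1 + 9 + 2 + 6 + 2) / 6 = 23/6 = 3.8333
  mean(B) = (4 + 2 + 3 + 7 + 6 + 1) / 6 = 23/6 = 3.8333
  x̄ = (3.8333, 3.8333),  deviation x̄ - mu_0 = (3.8333, 3.8333) - (1, 1) = (2.8333, 2.8333).

Step 2 — sample covariance matrix, S[i,j] = (1/(n-1)) · Σ_k (x_{k,i} - mean_i) · (x_{k,j} - mean_j), divisor n-1 = 5:
  S[A,A] = ((-0.8333)·(-0.8333) + (-2.8333)·(-2.8333) + (5.1667)·(5.1667) + (-1.8333)·(-1.8333) + (2.1667)·(2.1667) + (-1.8333)·(-1.8333)) / 5 = 46.8333/5 = 9.3667
  S[A,B] = ((-0.8333)·(0.1667) + (-2.8333)·(-1.8333) + (5.1667)·(-0.8333) + (-1.8333)·(3.1667) + (2.1667)·(2.1667) + (-1.8333)·(-2.8333)) / 5 = 4.8333/5 = 0.9667
  S[B,B] = ((0.1667)·(0.1667) + (-1.8333)·(-1.8333) + (-0.8333)·(-0.8333) + (3.1667)·(3.1667) + (2.1667)·(2.1667) + (-2.8333)·(-2.8333)) / 5 = 26.8333/5 = 5.3667
  S = [[9.3667, 0.9667],
 [0.9667, 5.3667]].

Step 3 — invert S. det(S) = 9.3667·5.3667 - (0.9667)² = 49.3333.
  S^{-1} = (1/det) · [[d, -b], [-b, a]] = [[0.1088, -0.0196],
 [-0.0196, 0.1899]].

Step 4 — quadratic form (x̄ - mu_0)^T · S^{-1} · (x̄ - mu_0):
  S^{-1} · (x̄ - mu_0) = (0.2527, 0.4824),
  (x̄ - mu_0)^T · [...] = (2.8333)·(0.2527) + (2.8333)·(0.4824) = 2.0829.

Step 5 — scale by n: T² = 6 · 2.0829 = 12.4973.

T² ≈ 12.4973


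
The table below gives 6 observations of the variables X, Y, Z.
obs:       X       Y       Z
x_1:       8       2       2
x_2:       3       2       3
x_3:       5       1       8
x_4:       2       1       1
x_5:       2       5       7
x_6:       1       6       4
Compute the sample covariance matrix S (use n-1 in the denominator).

Step 1 — column means:
  mean(X) = (8 + 3 + 5 + 2 + 2 + 1) / 6 = 21/6 = 3.5
  mean(Y) = (2 + 2 + 1 + 1 + 5 + 6) / 6 = 17/6 = 2.8333
  mean(Z) = (2 + 3 + 8 + 1 + 7 + 4) / 6 = 25/6 = 4.1667

Step 2 — sample covariance S[i,j] = (1/(n-1)) · Σ_k (x_{k,i} - mean_i) · (x_{k,j} - mean_j), with n-1 = 5.
  S[X,X] = ((4.5)·(4.5) + (-0.5)·(-0.5) + (1.5)·(1.5) + (-1.5)·(-1.5) + (-1.5)·(-1.5) + (-2.5)·(-2.5)) / 5 = 33.5/5 = 6.7
  S[X,Y] = ((4.5)·(-0.8333) + (-0.5)·(-0.8333) + (1.5)·(-1.8333) + (-1.5)·(-1.8333) + (-1.5)·(2.1667) + (-2.5)·(3.1667)) / 5 = -14.5/5 = -2.9
  S[X,Z] = ((4.5)·(-2.1667) + (-0.5)·(-1.1667) + (1.5)·(3.8333) + (-1.5)·(-3.1667) + (-1.5)·(2.8333) + (-2.5)·(-0.1667)) / 5 = -2.5/5 = -0.5
  S[Y,Y] = ((-0.8333)·(-0.8333) + (-0.8333)·(-0.8333) + (-1.8333)·(-1.8333) + (-1.8333)·(-1.8333) + (2.1667)·(2.1667) + (3.1667)·(3.1667)) / 5 = 22.8333/5 = 4.5667
  S[Y,Z] = ((-0.8333)·(-2.1667) + (-0.8333)·(-1.1667) + (-1.8333)·(3.8333) + (-1.8333)·(-3.1667) + (2.1667)·(2.8333) + (3.1667)·(-0.1667)) / 5 = 7.1667/5 = 1.4333
  S[Z,Z] = ((-2.1667)·(-2.1667) + (-1.1667)·(-1.1667) + (3.8333)·(3.8333) + (-3.1667)·(-3.1667) + (2.8333)·(2.8333) + (-0.1667)·(-0.1667)) / 5 = 38.8333/5 = 7.7667

S is symmetric (S[j,i] = S[i,j]). Assembling:

S = [[6.7, -2.9, -0.5],
 [-2.9, 4.5667, 1.4333],
 [-0.5, 1.4333, 7.7667]]


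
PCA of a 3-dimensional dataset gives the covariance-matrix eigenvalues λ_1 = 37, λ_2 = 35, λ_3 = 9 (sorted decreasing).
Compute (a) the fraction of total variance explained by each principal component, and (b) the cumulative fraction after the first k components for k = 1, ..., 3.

Step 1 — total variance = trace(Sigma) = Σ λ_i = 37 + 35 + 9 = 81.

Step 2 — fraction explained by component i = λ_i / Σ λ:
  PC1: 37/81 = 0.4568
  PC2: 35/81 = 0.4321
  PC3: 9/81 = 0.1111

Step 3 — cumulative fraction after k components = (λ_1 + ... + λ_k) / Σ λ:
  k = 1: 37/81 = 0.4568
  k = 2: (37 + 35)/81 = 72/81 = 0.8889
  k = 3: (37 + 35 + 9)/81 = 81/81 = 1

Summary (fraction, with percent):

explained: PC1 0.4568 (45.68%), PC2 0.4321 (43.21%), PC3 0.1111 (11.11%);  cumulative: 0.4568, 0.8889, 1


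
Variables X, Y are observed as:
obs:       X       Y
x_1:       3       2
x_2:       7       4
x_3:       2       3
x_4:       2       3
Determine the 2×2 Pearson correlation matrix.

Step 1 — column means:
  mean(X) = (3 + 7 + 2 + 2) / 4 = 14/4 = 3.5
  mean(Y) = (2 + 4 + 3 + 3) / 4 = 12/4 = 3

Step 2 — sample variances and covariances s[i,j] = (1/(n-1)) · Σ_k (x_{k,i} - mean_i) · (x_{k,j} - mean_j), with n-1 = 3:
  s[X,X] = ((-0.5)·(-0.5) + (3.5)·(3.5) + (-1.5)·(-1.5) + (-1.5)·(-1.5)) / 3 = 17/3 = 5.6667
  s[X,Y] = ((-0.5)·(-1) + (3.5)·(1) + (-1.5)·(0) + (-1.5)·(0)) / 3 = 4/3 = 1.3333
  s[Y,Y] = ((-1)·(-1) + (1)·(1) + (0)·(0) + (0)·(0)) / 3 = 2/3 = 0.6667
  Sample standard deviations s_i = √(s[i,i]):
  s(X) = √(5.6667) = 2.3805
  s(Y) = √(0.6667) = 0.8165

Step 3 — r_{ij} = s_{ij} / (s_i · s_j):
  r[X,X] = 1 (diagonal).
  r[X,Y] = 1.3333 / (2.3805 · 0.8165) = 1.3333 / 1.9437 = 0.686
  r[Y,Y] = 1 (diagonal).

R is symmetric with unit diagonal. Assembling:

R = [[1, 0.686],
 [0.686, 1]]


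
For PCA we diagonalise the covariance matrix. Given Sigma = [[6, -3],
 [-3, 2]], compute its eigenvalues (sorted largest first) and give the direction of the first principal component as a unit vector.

Step 1 — characteristic polynomial of 2×2 Sigma:
  det(Sigma - λI) = λ² - trace · λ + det = 0.
  trace = 6 + 2 = 8, det = 6·2 - (-3)² = 3.
Step 2 — discriminant:
  Δ = trace² - 4·det = 64 - 12 = 52.
Step 3 — eigenvalues:
  λ = (trace ± √Δ)/2 = (8 ± 7.2111)/2,
  λ_1 = 7.6056,  λ_2 = 0.3944.

Step 4 — unit eigenvector for λ_1: solve (Sigma - λ_1 I)v = 0. First row:
  (6 - 7.6056)·v_x + (-3)·v_y = 0, i.e. (-1.6056)·v_x + (-3)·v_y = 0,
  so v ∝ (b, λ_1 - a) = (-3, 1.6056); multiply by -1 so the first entry is positive: u = (3, -1.6056).
  ||u|| = √((3)² + (-1.6056)²) = √(11.5778) ≈ 3.4026,
  v_1 = u/||u|| ≈ (0.8817, -0.4719) (||v_1|| = 1).

λ_1 = 7.6056,  λ_2 = 0.3944;  v_1 ≈ (0.8817, -0.4719)


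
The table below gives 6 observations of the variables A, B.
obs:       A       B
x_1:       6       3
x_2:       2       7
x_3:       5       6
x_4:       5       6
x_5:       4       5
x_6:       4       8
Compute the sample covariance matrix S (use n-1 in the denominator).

Step 1 — column means:
  mean(A) = (6 + 2 + 5 + 5 + 4 + 4) / 6 = 26/6 = 4.3333
  mean(B) = (3 + 7 + 6 + 6 + 5 + 8) / 6 = 35/6 = 5.8333

Step 2 — sample covariance S[i,j] = (1/(n-1)) · Σ_k (x_{k,i} - mean_i) · (x_{k,j} - mean_j), with n-1 = 5.
  S[A,A] = ((1.6667)·(1.6667) + (-2.3333)·(-2.3333) + (0.6667)·(0.6667) + (0.6667)·(0.6667) + (-0.3333)·(-0.3333) + (-0.3333)·(-0.3333)) / 5 = 9.3333/5 = 1.8667
  S[A,B] = ((1.6667)·(-2.8333) + (-2.3333)·(1.1667) + (0.6667)·(0.1667) + (0.6667)·(0.1667) + (-0.3333)·(-0.8333) + (-0.3333)·(2.1667)) / 5 = -7.6667/5 = -1.5333
  S[B,B] = ((-2.8333)·(-2.8333) + (1.1667)·(1.1667) + (0.1667)·(0.1667) + (0.1667)·(0.1667) + (-0.8333)·(-0.8333) + (2.1667)·(2.1667)) / 5 = 14.8333/5 = 2.9667

S is symmetric (S[j,i] = S[i,j]). Assembling:

S = [[1.8667, -1.5333],
 [-1.5333, 2.9667]]


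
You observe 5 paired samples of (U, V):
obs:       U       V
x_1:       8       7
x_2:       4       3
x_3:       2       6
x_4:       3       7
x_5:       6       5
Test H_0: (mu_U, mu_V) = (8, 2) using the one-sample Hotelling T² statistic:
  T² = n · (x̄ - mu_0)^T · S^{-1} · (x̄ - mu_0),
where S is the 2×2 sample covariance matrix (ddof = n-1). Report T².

Step 1 — sample mean vector:
  mean(U) = (8 + 4 + 2 + 3 + 6) / 5 = 23/5 = 4.6
  mean(V) = (7 + 3 + 6 + 7 + 5) / 5 = 28/5 = 5.6
  x̄ = (4.6, 5.6),  deviation x̄ - mu_0 = (4.6, 5.6) - (8, 2) = (-3.4, 3.6).

Step 2 — sample covariance matrix, S[i,j] = (1/(n-1)) · Σ_k (x_{k,i} - mean_i) · (x_{k,j} - mean_j), divisor n-1 = 4:
  S[U,U] = ((3.4)·(3.4) + (-0.6)·(-0.6) + (-2.6)·(-2.6) + (-1.6)·(-1.6) + (1.4)·(1.4)) / 4 = 23.2/4 = 5.8
  S[U,V] = ((3.4)·(1.4) + (-0.6)·(-2.6) + (-2.6)·(0.4) + (-1.6)·(1.4) + (1.4)·(-0.6)) / 4 = 2.2/4 = 0.55
  S[V,V] = ((1.4)·(1.4) + (-2.6)·(-2.6) + (0.4)·(0.4) + (1.4)·(1.4) + (-0.6)·(-0.6)) / 4 = 11.2/4 = 2.8
  S = [[5.8, 0.55],
 [0.55, 2.8]].

Step 3 — invert S. det(S) = 5.8·2.8 - (0.55)² = 15.9375.
  S^{-1} = (1/det) · [[d, -b], [-b, a]] = [[0.1757, -0.0345],
 [-0.0345, 0.3639]].

Step 4 — quadratic form (x̄ - mu_0)^T · S^{-1} · (x̄ - mu_0):
  S^{-1} · (x̄ - mu_0) = (-0.7216, 1.4275),
  (x̄ - mu_0)^T · [...] = (-3.4)·(-0.7216) + (3.6)·(1.4275) = 7.5922.

Step 5 — scale by n: T² = 5 · 7.5922 = 37.9608.

T² ≈ 37.9608


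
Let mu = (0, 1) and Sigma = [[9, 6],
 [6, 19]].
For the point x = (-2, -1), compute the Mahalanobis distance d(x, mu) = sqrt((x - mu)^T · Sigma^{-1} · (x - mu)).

Step 1 — centre the observation: (x - mu) = (-2, -2).

Step 2 — invert Sigma. det(Sigma) = 9·19 - (6)² = 135.
  Sigma^{-1} = (1/det) · [[d, -b], [-b, a]] = [[0.1407, -0.0444],
 [-0.0444, 0.0667]].

Step 3 — form the quadratic (x - mu)^T · Sigma^{-1} · (x - mu):
  Sigma^{-1} · (x - mu) = (-0.1926, -0.0444).
  (x - mu)^T · [Sigma^{-1} · (x - mu)] = (-2)·(-0.1926) + (-2)·(-0.0444) = 0.4741.

Step 4 — take square root: d = √(0.4741) ≈ 0.6885.

d(x, mu) = √(0.4741) ≈ 0.6885


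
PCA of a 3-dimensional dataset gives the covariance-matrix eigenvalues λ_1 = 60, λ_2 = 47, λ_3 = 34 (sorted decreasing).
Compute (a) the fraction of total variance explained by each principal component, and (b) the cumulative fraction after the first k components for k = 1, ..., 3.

Step 1 — total variance = trace(Sigma) = Σ λ_i = 60 + 47 + 34 = 141.

Step 2 — fraction explained by component i = λ_i / Σ λ:
  PC1: 60/141 = 0.4255
  PC2: 47/141 = 0.3333
  PC3: 34/141 = 0.2411

Step 3 — cumulative fraction after k components = (λ_1 + ... + λ_k) / Σ λ:
  k = 1: 60/141 = 0.4255
  k = 2: (60 + 47)/141 = 107/141 = 0.7589
  k = 3: (60 + 47 + 34)/141 = 141/141 = 1

Summary (fraction, with percent):

explained: PC1 0.4255 (42.55%), PC2 0.3333 (33.33%), PC3 0.2411 (24.11%);  cumulative: 0.4255, 0.7589, 1


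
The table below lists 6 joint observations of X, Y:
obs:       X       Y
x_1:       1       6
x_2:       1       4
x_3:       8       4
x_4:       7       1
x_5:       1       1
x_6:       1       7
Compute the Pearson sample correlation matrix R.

Step 1 — column means:
  mean(X) = (1 + 1 + 8 + 7 + 1 + 1) / 6 = 19/6 = 3.1667
  mean(Y) = (6 + 4 + 4 + 1 + 1 + 7) / 6 = 23/6 = 3.8333

Step 2 — sample variances and covariances s[i,j] = (1/(n-1)) · Σ_k (x_{k,i} - mean_i) · (x_{k,j} - mean_j), with n-1 = 5:
  s[X,X] = ((-2.1667)·(-2.1667) + (-2.1667)·(-2.1667) + (4.8333)·(4.8333) + (3.8333)·(3.8333) + (-2.1667)·(-2.1667) + (-2.1667)·(-2.1667)) / 5 = 56.8333/5 = 11.3667
  s[X,Y] = ((-2.1667)·(2.1667) + (-2.1667)·(0.1667) + (4.8333)·(0.1667) + (3.8333)·(-2.8333) + (-2.1667)·(-2.8333) + (-2.1667)·(3.1667)) / 5 = -15.8333/5 = -3.1667
  s[Y,Y] = ((2.1667)·(2.1667) + (0.1667)·(0.1667) + (0.1667)·(0.1667) + (-2.8333)·(-2.8333) + (-2.8333)·(-2.8333) + (3.1667)·(3.1667)) / 5 = 30.8333/5 = 6.1667
  Sample standard deviations s_i = √(s[i,i]):
  s(X) = √(11.3667) = 3.3714
  s(Y) = √(6.1667) = 2.4833

Step 3 — r_{ij} = s_{ij} / (s_i · s_j):
  r[X,X] = 1 (diagonal).
  r[X,Y] = -3.1667 / (3.3714 · 2.4833) = -3.1667 / 8.3722 = -0.3782
  r[Y,Y] = 1 (diagonal).

R is symmetric with unit diagonal. Assembling:

R = [[1, -0.3782],
 [-0.3782, 1]]
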